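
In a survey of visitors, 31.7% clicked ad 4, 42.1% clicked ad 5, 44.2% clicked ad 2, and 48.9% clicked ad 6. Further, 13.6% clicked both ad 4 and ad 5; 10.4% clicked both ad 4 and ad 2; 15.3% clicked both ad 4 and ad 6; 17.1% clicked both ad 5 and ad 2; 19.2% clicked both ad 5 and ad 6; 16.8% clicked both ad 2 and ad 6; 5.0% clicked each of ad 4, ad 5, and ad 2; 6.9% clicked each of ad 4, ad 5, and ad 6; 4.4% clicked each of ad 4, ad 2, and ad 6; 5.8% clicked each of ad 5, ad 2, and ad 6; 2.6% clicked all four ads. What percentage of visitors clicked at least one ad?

94.0%

P(at least one) = 31.7 + 42.1 + 44.2 + 48.9 − 13.6 − 10.4 − 15.3 − 17.1 − 19.2 − 16.8 + 5.0 + 6.9 + 4.4 + 5.8 − 2.6 = 94.0%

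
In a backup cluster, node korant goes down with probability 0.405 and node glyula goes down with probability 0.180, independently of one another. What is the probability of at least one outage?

P(none) = (1 − 0.405) × (1 − 0.180) = 0.595 × 0.820 = 0.4879
P(at least one) = 1 − 0.4879 = 0.5121

0.5121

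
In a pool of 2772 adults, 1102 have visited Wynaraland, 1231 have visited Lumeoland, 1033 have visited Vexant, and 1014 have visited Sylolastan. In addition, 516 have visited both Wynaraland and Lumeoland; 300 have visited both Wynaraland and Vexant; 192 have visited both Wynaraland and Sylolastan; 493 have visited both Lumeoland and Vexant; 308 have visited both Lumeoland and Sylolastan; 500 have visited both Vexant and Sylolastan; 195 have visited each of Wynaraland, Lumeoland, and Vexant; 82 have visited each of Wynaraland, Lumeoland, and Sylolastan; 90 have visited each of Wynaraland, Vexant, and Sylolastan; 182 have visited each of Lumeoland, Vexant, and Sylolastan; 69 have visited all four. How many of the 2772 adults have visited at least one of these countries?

N(≥1) = 1102 + 1231 + 1033 + 1014 − 516 − 300 − 192 − 493 − 308 − 500 + 195 + 82 + 90 + 182 − 69 = 2551

2551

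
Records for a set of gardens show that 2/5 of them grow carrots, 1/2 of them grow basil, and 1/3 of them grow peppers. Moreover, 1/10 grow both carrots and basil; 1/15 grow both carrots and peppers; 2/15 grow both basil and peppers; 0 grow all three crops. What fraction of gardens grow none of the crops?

P(at least one) = 2/5 + 1/2 + 1/3 − 1/10 − 1/15 − 2/15 + 0 = 14/15
P(none) = 1 − 14/15 = 1/15

1/15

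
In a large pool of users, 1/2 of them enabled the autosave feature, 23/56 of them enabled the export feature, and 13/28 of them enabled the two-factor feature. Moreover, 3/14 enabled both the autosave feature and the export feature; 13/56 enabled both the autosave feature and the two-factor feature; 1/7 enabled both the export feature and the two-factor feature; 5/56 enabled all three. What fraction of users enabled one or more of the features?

7/8

Apply inclusion-exclusion:
P(union) = 1/2 + 23/56 + 13/28 − 3/14 − 13/56 − 1/7 + 5/56 = 7/8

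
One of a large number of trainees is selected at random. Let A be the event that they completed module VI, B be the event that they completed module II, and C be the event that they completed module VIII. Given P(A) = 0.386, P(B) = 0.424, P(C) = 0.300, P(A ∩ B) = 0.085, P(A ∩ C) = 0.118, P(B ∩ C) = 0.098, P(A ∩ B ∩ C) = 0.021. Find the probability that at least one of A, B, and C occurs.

Apply inclusion-exclusion:
P(A ∪ B ∪ C) = 0.386 + 0.424 + 0.300 − 0.085 − 0.118 − 0.098 + 0.021 = 0.830

0.830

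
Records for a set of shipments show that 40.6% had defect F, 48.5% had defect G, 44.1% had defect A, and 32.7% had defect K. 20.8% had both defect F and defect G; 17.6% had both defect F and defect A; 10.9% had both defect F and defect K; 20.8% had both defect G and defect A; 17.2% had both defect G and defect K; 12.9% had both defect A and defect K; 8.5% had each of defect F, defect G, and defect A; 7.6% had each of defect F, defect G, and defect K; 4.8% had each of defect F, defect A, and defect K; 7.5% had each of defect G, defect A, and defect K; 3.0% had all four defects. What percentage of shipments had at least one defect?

By inclusion-exclusion,
P(union) = 40.6 + 48.5 + 44.1 + 32.7 − 20.8 − 17.6 − 10.9 − 20.8 − 17.2 − 12.9 + 8.5 + 7.6 + 4.8 + 7.5 − 3.0 = 91.1%

91.1%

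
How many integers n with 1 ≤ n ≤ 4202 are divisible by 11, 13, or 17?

883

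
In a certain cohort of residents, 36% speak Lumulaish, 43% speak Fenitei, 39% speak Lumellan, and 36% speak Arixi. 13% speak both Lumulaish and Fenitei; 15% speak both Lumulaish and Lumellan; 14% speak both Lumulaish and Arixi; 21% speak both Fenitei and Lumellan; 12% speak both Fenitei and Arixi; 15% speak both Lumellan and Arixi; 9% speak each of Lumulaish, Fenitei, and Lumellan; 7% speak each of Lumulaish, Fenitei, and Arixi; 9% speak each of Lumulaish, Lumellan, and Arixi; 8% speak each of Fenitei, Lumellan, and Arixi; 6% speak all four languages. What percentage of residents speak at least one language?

By inclusion–exclusion:
P(≥1) = 36 + 43 + 39 + 36 − 13 − 15 − 14 − 21 − 12 − 15 + 9 + 7 + 9 + 8 − 6 = 91%

91%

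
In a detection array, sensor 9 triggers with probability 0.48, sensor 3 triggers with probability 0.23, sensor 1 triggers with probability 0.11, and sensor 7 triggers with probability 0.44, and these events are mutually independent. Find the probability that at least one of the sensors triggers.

0.80044064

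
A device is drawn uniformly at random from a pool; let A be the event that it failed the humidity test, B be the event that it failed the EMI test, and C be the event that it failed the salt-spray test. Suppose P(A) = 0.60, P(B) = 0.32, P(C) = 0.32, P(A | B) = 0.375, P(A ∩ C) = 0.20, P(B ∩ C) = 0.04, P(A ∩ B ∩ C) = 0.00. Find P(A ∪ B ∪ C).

P(A ∩ B) = P(B)·P(A|B) = 0.32 × 0.375 = 0.12
P(A ∪ B ∪ C) = 0.60 + 0.32 + 0.32 − 0.12 − 0.20 − 0.04 + 0.00 = 0.88

0.88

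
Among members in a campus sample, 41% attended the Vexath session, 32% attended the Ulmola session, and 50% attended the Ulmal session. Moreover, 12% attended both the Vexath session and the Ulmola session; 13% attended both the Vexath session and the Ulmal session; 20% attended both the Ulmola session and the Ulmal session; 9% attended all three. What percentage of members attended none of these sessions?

Apply inclusion-exclusion:
P(at least one) = 41 + 32 + 50 − 12 − 13 − 20 + 9 = 87%
P(none) = 100% − 87% = 13%

13%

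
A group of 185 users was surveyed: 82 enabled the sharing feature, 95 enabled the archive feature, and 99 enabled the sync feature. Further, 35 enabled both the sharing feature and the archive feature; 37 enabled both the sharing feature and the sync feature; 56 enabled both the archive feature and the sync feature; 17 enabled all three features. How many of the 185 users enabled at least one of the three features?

165

N(≥1) = 82 + 95 + 99 − 35 − 37 − 56 + 17 = 165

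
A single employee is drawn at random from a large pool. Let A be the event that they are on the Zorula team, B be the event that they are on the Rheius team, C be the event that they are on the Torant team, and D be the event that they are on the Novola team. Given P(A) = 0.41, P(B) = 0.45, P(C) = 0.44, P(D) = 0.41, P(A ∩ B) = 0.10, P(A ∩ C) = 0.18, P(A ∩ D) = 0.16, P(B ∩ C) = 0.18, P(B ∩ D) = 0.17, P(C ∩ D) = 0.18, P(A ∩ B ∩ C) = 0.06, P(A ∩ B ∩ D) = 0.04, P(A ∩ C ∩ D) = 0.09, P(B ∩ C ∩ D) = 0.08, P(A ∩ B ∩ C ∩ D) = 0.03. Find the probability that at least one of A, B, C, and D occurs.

Using inclusion–exclusion:
P(A ∪ B ∪ C ∪ D) = 0.41 + 0.45 + 0.44 + 0.41 − 0.10 − 0.18 − 0.16 − 0.18 − 0.17 − 0.18 + 0.06 + 0.04 + 0.09 + 0.08 − 0.03 = 0.98

0.98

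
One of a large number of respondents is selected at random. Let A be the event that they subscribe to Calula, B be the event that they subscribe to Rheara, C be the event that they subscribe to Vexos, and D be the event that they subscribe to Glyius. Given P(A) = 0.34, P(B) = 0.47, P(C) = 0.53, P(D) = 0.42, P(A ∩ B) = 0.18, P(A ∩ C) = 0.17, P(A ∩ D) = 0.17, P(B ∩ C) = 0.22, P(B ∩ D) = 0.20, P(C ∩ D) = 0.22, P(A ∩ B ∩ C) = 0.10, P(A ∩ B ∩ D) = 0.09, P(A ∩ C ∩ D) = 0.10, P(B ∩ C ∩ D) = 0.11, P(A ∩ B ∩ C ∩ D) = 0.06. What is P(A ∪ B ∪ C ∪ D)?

0.94

P(A ∪ B ∪ C ∪ D) = 0.34 + 0.47 + 0.53 + 0.42 − 0.18 − 0.17 − 0.17 − 0.22 − 0.20 − 0.22 + 0.10 + 0.09 + 0.10 + 0.11 − 0.06 = 0.94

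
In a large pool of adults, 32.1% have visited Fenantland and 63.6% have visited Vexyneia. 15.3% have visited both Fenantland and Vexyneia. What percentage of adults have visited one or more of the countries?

80.4%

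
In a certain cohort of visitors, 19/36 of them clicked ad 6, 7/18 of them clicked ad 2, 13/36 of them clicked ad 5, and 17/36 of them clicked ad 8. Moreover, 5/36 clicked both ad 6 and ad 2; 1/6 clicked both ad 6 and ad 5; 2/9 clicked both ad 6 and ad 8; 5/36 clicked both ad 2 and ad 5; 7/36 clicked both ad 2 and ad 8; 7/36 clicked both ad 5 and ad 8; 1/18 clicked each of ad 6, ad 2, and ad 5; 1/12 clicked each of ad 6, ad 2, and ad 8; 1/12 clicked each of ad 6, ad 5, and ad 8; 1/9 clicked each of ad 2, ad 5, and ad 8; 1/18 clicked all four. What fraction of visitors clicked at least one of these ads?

By inclusion–exclusion:
P(≥1) = 19/36 + 7/18 + 13/36 + 17/36 − 5/36 − 1/6 − 2/9 − 5/36 − 7/36 − 7/36 + 1/18 + 1/12 + 1/12 + 1/9 − 1/18 = 35/36

35/36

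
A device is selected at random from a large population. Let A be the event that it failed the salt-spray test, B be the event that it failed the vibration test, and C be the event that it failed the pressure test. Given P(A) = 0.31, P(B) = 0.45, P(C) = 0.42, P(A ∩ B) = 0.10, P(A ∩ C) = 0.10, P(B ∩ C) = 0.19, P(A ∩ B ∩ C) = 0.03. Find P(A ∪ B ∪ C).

P(A ∪ B ∪ C) = 0.31 + 0.45 + 0.42 − 0.10 − 0.10 − 0.19 + 0.03 = 0.82

0.82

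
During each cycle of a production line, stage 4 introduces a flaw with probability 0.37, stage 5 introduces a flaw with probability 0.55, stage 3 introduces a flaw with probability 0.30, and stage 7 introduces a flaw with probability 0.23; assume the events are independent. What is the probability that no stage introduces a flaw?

P(none) = (1 − 0.37) × (1 − 0.55) × (1 − 0.30) × (1 − 0.23) = 0.63 × 0.45 × 0.70 × 0.77 = 0.1528065

0.1528065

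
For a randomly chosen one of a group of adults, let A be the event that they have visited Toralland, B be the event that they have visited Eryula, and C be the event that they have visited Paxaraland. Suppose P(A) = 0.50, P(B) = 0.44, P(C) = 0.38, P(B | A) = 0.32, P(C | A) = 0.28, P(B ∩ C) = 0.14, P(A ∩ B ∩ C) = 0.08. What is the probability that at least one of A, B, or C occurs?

P(A ∩ B) = P(A)·P(B|A) = 0.50 × 0.32 = 0.16
P(A ∩ C) = P(A)·P(C|A) = 0.50 × 0.28 = 0.14
Apply inclusion-exclusion:
P(A ∪ B ∪ C) = 0.50 + 0.44 + 0.38 − 0.16 − 0.14 − 0.14 + 0.08 = 0.96

0.96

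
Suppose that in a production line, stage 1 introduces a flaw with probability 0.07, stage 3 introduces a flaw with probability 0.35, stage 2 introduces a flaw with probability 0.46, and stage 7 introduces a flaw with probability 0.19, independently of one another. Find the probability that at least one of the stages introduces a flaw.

0.7355917

Since the events are independent, P(none) is the product of the individual non-occurrence probabilities.
P(none) = (1 − 0.07) × (1 − 0.35) × (1 − 0.46) × (1 − 0.19) = 0.93 × 0.65 × 0.54 × 0.81 = 0.2644083
P(at least one) = 1 − 0.2644083 = 0.7355917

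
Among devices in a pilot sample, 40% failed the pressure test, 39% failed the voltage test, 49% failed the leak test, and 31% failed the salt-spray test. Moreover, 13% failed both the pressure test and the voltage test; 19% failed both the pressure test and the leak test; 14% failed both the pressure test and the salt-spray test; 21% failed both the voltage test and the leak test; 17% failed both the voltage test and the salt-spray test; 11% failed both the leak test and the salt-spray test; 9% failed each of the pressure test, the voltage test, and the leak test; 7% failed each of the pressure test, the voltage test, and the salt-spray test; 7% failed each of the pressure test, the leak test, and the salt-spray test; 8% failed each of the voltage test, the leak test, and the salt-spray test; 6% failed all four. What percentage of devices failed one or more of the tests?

89%

P(union) = 40 + 39 + 49 + 31 − 13 − 19 − 14 − 21 − 17 − 11 + 9 + 7 + 7 + 8 − 6 = 89%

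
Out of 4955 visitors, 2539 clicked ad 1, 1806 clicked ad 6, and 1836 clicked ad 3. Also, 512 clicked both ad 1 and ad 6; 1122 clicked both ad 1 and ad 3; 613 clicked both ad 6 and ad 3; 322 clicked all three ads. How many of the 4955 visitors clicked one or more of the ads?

|union| = 2539 + 1806 + 1836 − 512 − 1122 − 613 + 322 = 4256

4256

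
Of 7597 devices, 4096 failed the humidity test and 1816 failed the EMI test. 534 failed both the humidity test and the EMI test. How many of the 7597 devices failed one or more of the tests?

N(≥1) = 4096 + 1816 − 534 = 5378

5378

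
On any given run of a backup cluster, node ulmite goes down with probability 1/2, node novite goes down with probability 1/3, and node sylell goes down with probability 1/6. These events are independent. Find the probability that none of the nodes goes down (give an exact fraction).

Since the events are independent, P(none) is the product of the individual non-occurrence probabilities.
P(none) = (1 − 1/2) × (1 − 1/3) × (1 − 1/6) = 1/2 × 2/3 × 5/6 = 5/18

5/18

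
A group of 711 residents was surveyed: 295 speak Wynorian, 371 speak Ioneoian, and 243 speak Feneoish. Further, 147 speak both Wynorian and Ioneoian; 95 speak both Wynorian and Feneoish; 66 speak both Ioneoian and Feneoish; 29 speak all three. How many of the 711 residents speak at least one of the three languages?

|union| = 295 + 371 + 243 − 147 − 95 − 66 + 29 = 630

630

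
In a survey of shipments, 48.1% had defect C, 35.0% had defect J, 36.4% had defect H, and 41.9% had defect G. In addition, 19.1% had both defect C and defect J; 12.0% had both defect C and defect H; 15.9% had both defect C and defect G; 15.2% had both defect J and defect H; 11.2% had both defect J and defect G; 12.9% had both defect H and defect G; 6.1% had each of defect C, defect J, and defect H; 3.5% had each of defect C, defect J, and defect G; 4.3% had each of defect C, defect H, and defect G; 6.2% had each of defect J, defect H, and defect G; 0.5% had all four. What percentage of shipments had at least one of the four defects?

94.7%

By inclusion-exclusion,
P(≥1) = 48.1 + 35.0 + 36.4 + 41.9 − 19.1 − 12.0 − 15.9 − 15.2 − 11.2 − 12.9 + 6.1 + 3.5 + 4.3 + 6.2 − 0.5 = 94.7%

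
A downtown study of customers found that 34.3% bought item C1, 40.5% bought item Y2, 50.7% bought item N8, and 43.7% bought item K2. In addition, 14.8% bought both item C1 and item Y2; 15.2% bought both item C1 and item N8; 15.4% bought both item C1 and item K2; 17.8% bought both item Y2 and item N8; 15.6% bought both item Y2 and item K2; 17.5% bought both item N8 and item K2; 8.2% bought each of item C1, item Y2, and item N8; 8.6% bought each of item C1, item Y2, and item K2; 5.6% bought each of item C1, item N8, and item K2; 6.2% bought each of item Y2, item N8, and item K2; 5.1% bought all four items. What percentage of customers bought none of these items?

By inclusion–exclusion:
P(≥1) = 34.3 + 40.5 + 50.7 + 43.7 − 14.8 − 15.2 − 15.4 − 17.8 − 15.6 − 17.5 + 8.2 + 8.6 + 5.6 + 6.2 − 5.1 = 96.4%
P(none) = 100% − 96.4% = 3.6%

3.6%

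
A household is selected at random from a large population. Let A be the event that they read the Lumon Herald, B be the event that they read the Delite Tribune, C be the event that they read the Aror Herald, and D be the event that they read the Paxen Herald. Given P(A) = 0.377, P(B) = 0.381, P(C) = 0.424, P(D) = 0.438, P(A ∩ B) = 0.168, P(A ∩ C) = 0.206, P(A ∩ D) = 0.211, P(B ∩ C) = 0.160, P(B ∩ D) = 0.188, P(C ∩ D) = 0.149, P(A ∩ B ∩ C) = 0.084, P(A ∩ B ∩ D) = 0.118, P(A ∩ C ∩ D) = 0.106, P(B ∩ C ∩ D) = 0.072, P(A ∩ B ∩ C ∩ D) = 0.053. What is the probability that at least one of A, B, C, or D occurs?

0.865

By inclusion-exclusion,
P(A ∪ B ∪ C ∪ D) = 0.377 + 0.381 + 0.424 + 0.438 − 0.168 − 0.206 − 0.211 − 0.160 − 0.188 − 0.149 + 0.084 + 0.118 + 0.106 + 0.072 − 0.053 = 0.865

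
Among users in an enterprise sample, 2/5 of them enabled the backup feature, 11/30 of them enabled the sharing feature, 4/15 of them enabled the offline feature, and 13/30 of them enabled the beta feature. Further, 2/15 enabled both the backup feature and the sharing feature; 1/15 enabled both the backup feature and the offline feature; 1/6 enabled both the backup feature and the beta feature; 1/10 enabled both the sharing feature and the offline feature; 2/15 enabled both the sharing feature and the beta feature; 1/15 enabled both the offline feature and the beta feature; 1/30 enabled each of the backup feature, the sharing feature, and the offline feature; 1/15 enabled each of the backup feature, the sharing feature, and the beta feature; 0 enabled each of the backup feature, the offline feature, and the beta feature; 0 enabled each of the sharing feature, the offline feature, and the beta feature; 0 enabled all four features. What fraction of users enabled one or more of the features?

Apply inclusion-exclusion:
P(≥1) = 2/5 + 11/30 + 4/15 + 13/30 − 2/15 − 1/15 − 1/6 − 1/10 − 2/15 − 1/15 + 1/30 + 1/15 + 0 + 0 − 0 = 9/10

9/10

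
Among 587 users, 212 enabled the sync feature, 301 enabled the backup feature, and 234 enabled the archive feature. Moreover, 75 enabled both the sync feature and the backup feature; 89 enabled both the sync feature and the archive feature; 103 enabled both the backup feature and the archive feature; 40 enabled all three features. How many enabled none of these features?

67

Using inclusion–exclusion:
|union| = 212 + 301 + 234 − 75 − 89 − 103 + 40 = 520
None: 587 − 520 = 67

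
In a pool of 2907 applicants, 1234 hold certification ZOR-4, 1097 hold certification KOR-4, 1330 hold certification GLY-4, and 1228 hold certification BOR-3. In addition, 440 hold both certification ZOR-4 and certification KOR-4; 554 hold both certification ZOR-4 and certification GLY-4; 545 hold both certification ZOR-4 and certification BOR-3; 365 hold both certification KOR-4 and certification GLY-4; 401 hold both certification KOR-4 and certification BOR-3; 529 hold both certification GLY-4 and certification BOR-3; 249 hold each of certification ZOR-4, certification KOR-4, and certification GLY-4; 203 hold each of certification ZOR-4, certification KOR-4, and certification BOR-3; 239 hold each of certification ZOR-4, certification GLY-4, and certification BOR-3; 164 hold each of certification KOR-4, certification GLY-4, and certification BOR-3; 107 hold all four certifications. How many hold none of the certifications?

Inclusion–exclusion gives
N(≥1) = 1234 + 1097 + 1330 + 1228 − 440 − 554 − 545 − 365 − 401 − 529 + 249 + 203 + 239 + 164 − 107 = 2803
None: 2907 − 2803 = 104

104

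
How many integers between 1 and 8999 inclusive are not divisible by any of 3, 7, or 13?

By inclusion–exclusion:
floor(8999/3) + floor(8999/7) + floor(8999/13) − floor(8999/21) − floor(8999/39) − floor(8999/91) + floor(8999/273) = 2999 + 1285 + 692 − 428 − 230 − 98 + 32 = 4252
8999 − 4252 = 4747

4747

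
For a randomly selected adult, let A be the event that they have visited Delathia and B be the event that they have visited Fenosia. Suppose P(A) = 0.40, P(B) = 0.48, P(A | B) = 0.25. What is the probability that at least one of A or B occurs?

0.76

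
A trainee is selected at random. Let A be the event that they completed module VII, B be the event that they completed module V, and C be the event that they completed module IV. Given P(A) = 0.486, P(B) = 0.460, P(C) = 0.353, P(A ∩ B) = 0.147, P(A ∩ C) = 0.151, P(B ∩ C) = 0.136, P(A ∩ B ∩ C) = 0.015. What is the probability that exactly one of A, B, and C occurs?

0.476

By inclusion–exclusion (exactly-one form):
P(exactly one) = 0.486 + 0.460 + 0.353 − 2·0.147 − 2·0.151 − 2·0.136 + 3·0.015 = 0.476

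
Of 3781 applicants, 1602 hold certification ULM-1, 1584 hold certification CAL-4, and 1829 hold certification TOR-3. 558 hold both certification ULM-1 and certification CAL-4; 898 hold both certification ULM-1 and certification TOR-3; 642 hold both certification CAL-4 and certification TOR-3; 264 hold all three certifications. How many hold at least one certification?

3181

Using inclusion–exclusion:
|at least one| = 1602 + 1584 + 1829 − 558 − 898 − 642 + 264 = 3181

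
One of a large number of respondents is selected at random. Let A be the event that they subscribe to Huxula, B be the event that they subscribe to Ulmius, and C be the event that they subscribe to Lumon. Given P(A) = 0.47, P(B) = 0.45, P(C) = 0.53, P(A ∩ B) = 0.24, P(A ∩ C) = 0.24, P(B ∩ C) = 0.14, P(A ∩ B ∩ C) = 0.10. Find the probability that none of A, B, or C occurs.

P(A ∪ B ∪ C) = 0.47 + 0.45 + 0.53 − 0.24 − 0.24 − 0.14 + 0.10 = 0.93
P(none) = 1 − 0.93 = 0.07

0.07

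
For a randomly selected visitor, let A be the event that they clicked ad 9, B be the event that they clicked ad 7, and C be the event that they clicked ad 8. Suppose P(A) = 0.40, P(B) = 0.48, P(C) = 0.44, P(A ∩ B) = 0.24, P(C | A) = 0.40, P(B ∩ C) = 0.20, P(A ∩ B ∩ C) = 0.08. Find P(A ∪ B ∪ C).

P(A ∩ C) = P(A)·P(C|A) = 0.40 × 0.40 = 0.16
By inclusion-exclusion,
P(A ∪ B ∪ C) = 0.40 + 0.48 + 0.44 − 0.24 − 0.16 − 0.20 + 0.08 = 0.80

0.80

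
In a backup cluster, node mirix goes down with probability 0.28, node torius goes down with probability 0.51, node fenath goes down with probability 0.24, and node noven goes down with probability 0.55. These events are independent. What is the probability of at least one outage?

0.8793424

P(none) = (1 − 0.28) × (1 − 0.51) × (1 − 0.24) × (1 − 0.55) = 0.72 × 0.49 × 0.76 × 0.45 = 0.1206576
P(at least one) = 1 − 0.1206576 = 0.8793424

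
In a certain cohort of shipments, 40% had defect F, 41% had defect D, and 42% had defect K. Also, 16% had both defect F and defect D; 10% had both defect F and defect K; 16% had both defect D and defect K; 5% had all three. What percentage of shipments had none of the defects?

14%

Using inclusion–exclusion:
P(≥1) = 40 + 41 + 42 − 16 − 10 − 16 + 5 = 86%
P(none) = 100% − 86% = 14%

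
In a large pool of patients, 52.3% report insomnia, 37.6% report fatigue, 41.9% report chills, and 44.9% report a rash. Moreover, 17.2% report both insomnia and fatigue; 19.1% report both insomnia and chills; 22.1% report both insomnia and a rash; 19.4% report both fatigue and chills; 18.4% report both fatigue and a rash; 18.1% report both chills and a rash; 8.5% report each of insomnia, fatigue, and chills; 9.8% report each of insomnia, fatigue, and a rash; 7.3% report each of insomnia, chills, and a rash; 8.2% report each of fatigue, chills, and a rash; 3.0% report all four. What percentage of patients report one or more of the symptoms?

93.2%

P(≥1) = 52.3 + 37.6 + 41.9 + 44.9 − 17.2 − 19.1 − 22.1 − 19.4 − 18.4 − 18.1 + 8.5 + 9.8 + 7.3 + 8.2 − 3.0 = 93.2%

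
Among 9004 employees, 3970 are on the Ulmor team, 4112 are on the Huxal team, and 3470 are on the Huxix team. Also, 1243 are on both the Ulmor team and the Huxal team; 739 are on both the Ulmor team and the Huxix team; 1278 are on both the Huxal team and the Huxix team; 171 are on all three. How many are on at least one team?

8463

Apply inclusion-exclusion:
N(≥1) = 3970 + 4112 + 3470 − 1243 − 739 − 1278 + 171 = 8463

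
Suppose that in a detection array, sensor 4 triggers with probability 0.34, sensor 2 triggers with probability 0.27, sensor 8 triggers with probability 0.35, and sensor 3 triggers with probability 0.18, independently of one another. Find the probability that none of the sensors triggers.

0.2567994

P(none) = (1 − 0.34) × (1 − 0.27) × (1 − 0.35) × (1 − 0.18) = 0.66 × 0.73 × 0.65 × 0.82 = 0.2567994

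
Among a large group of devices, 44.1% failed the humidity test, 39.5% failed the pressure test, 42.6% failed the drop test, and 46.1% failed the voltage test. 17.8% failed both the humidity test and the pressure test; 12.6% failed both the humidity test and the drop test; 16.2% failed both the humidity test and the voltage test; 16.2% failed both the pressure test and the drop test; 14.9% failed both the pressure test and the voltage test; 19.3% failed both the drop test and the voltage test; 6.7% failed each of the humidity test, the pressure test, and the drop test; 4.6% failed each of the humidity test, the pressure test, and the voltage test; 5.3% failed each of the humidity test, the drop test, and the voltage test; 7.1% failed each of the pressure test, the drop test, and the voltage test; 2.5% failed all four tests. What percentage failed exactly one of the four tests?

P(exactly one) = 44.1 + 39.5 + 42.6 + 46.1 − 2·17.8 − 2·12.6 − 2·16.2 − 2·16.2 − 2·14.9 − 2·19.3 + 3·6.7 + 3·4.6 + 3·5.3 + 3·7.1 − 4·2.5 = 39.4%

39.4%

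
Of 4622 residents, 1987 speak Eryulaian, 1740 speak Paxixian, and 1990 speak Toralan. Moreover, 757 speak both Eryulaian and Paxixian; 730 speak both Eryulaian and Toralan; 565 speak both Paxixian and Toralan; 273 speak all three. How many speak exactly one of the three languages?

2432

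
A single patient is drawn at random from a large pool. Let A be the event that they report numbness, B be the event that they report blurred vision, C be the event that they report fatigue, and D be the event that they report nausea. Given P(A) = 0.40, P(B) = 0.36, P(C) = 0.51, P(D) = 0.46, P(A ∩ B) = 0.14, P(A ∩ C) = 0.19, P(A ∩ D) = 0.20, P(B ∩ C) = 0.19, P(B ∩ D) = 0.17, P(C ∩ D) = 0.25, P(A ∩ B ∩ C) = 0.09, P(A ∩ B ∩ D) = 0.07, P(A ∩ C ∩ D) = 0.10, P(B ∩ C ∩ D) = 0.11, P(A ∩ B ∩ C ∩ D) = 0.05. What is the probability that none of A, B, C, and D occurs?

P(A ∪ B ∪ C ∪ D) = 0.40 + 0.36 + 0.51 + 0.46 − 0.14 − 0.19 − 0.20 − 0.19 − 0.17 − 0.25 + 0.09 + 0.07 + 0.10 + 0.11 − 0.05 = 0.91
P(none) = 1 − 0.91 = 0.09

0.09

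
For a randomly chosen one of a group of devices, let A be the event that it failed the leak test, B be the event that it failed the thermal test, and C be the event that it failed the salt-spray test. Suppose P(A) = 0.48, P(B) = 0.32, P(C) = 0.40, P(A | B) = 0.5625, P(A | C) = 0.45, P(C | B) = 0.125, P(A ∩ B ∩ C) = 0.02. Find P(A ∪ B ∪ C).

0.82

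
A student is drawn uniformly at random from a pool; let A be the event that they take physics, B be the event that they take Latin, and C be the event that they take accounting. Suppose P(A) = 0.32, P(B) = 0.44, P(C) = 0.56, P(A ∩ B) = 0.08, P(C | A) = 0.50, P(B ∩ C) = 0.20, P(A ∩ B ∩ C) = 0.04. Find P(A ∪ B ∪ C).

P(A ∩ C) = P(A)·P(C|A) = 0.32 × 0.50 = 0.16
By inclusion-exclusion,
P(A ∪ B ∪ C) = 0.32 + 0.44 + 0.56 − 0.08 − 0.16 − 0.20 + 0.04 = 0.92

0.92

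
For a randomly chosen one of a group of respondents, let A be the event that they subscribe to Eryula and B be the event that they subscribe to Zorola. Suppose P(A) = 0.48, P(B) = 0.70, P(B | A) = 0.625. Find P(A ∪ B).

0.88

P(A ∩ B) = P(A)·P(B|A) = 0.48 × 0.625 = 0.30
P(A ∪ B) = 0.48 + 0.70 − 0.30 = 0.88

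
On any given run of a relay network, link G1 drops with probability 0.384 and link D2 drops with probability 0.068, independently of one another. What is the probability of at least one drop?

Since the events are independent, P(none) is the product of the individual non-occurrence probabilities.
P(none) = (1 − 0.384) × (1 − 0.068) = 0.616 × 0.932 = 0.574112
P(at least one) = 1 − 0.574112 = 0.425888

0.425888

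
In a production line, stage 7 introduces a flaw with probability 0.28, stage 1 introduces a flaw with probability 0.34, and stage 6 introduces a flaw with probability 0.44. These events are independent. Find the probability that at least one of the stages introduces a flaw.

0.733888

P(none) = (1 − 0.28) × (1 − 0.34) × (1 − 0.44) = 0.72 × 0.66 × 0.56 = 0.266112
P(at least one) = 1 − 0.266112 = 0.733888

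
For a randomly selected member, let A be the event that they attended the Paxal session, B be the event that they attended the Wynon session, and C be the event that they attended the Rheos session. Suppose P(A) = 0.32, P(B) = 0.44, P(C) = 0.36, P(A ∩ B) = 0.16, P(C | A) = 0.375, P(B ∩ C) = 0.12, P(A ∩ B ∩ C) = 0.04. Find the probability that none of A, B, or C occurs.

0.24

P(A ∩ C) = P(A)·P(C|A) = 0.32 × 0.375 = 0.12
Apply inclusion-exclusion:
P(A ∪ B ∪ C) = 0.32 + 0.44 + 0.36 − 0.16 − 0.12 − 0.12 + 0.04 = 0.76
P(none) = 1 − 0.76 = 0.24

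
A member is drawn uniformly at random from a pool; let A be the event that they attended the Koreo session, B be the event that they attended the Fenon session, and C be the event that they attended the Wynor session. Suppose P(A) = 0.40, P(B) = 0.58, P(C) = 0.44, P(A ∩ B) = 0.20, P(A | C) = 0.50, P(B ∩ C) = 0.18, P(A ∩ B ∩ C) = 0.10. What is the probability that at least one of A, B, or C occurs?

0.92

P(A ∩ C) = P(C)·P(A|C) = 0.44 × 0.50 = 0.22
By inclusion-exclusion,
P(A ∪ B ∪ C) = 0.40 + 0.58 + 0.44 − 0.20 − 0.22 − 0.18 + 0.10 = 0.92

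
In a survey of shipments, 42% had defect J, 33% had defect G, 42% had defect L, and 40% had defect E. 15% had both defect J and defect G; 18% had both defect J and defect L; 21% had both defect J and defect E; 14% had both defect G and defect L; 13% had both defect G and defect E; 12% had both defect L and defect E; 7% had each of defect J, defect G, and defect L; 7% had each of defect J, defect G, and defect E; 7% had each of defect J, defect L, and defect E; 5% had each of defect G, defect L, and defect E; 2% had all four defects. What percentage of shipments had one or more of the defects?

88%

P(≥1) = 42 + 33 + 42 + 40 − 15 − 18 − 21 − 14 − 13 − 12 + 7 + 7 + 7 + 5 − 2 = 88%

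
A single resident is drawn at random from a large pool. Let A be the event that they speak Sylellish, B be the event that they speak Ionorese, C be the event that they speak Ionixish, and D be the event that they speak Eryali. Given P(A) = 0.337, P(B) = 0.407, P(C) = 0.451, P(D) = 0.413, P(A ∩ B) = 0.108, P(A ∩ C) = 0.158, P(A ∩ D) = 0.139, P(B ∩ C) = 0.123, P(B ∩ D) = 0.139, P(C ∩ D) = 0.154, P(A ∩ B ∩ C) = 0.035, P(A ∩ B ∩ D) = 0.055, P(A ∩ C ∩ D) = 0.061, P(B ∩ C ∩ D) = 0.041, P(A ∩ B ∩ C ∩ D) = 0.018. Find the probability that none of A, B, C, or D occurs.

P(A ∪ B ∪ C ∪ D) = 0.337 + 0.407 + 0.451 + 0.413 − 0.108 − 0.158 − 0.139 − 0.123 − 0.139 − 0.154 + 0.035 + 0.055 + 0.061 + 0.041 − 0.018 = 0.961
P(none) = 1 − 0.961 = 0.039

0.039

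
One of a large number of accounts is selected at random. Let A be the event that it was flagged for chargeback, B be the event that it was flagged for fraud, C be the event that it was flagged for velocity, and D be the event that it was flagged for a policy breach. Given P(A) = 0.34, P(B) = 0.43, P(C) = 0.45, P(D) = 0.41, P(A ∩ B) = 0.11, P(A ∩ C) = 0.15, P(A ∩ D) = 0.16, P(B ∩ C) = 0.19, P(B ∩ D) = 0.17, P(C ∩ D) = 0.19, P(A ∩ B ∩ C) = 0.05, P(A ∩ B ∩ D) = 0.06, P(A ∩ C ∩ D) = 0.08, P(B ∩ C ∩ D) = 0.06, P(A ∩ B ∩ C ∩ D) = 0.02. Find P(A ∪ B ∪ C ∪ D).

0.89

P(A ∪ B ∪ C ∪ D) = 0.34 + 0.43 + 0.45 + 0.41 − 0.11 − 0.15 − 0.16 − 0.19 − 0.17 − 0.19 + 0.05 + 0.06 + 0.08 + 0.06 − 0.02 = 0.89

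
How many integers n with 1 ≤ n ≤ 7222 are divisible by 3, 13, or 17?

3038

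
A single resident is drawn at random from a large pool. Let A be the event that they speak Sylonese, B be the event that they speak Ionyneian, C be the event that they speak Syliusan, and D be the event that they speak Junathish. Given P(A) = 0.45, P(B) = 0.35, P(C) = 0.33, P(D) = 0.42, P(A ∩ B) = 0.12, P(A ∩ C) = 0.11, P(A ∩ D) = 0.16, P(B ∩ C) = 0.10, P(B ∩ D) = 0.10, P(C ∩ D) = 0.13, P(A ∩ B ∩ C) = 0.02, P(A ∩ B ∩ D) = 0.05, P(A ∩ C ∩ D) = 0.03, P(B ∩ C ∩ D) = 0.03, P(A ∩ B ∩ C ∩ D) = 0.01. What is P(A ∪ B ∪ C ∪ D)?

0.95

P(A ∪ B ∪ C ∪ D) = 0.45 + 0.35 + 0.33 + 0.42 − 0.12 − 0.11 − 0.16 − 0.10 − 0.10 − 0.13 + 0.02 + 0.05 + 0.03 + 0.03 − 0.01 = 0.95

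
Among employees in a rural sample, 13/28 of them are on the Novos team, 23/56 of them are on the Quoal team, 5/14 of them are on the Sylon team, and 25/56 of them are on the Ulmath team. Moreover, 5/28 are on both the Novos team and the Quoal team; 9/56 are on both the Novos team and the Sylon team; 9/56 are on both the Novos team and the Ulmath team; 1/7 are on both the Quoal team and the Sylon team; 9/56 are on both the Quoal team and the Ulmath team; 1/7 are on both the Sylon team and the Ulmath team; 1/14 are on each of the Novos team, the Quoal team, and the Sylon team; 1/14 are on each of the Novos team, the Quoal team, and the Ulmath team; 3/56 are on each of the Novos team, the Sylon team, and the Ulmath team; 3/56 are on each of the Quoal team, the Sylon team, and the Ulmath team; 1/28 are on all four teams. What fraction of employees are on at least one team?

Using inclusion–exclusion:
P(≥1) = 13/28 + 23/56 + 5/14 + 25/56 − 5/28 − 9/56 − 9/56 − 1/7 − 9/56 − 1/7 + 1/14 + 1/14 + 3/56 + 3/56 − 1/28 = 53/56

53/56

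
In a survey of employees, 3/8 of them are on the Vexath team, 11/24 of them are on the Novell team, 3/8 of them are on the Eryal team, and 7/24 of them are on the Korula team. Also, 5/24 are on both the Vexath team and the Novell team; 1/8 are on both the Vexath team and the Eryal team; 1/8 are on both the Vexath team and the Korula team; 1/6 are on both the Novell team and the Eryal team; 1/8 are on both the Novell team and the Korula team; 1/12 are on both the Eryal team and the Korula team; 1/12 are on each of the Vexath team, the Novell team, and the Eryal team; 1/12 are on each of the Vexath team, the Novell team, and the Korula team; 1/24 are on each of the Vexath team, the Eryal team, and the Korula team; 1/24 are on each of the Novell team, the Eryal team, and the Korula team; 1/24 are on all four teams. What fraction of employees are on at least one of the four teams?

By inclusion-exclusion,
P(≥1) = 3/8 + 11/24 + 3/8 + 7/24 − 5/24 − 1/8 − 1/8 − 1/6 − 1/8 − 1/12 + 1/12 + 1/12 + 1/24 + 1/24 − 1/24 = 7/8

7/8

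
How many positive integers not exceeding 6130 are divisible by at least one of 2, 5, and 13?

⌊6130/2⌋ + ⌊6130/5⌋ + ⌊6130/13⌋ − ⌊6130/10⌋ − ⌊6130/26⌋ − ⌊6130/65⌋ + ⌊6130/130⌋ = 3065 + 1226 + 471 − 613 − 235 − 94 + 47 = 3867

3867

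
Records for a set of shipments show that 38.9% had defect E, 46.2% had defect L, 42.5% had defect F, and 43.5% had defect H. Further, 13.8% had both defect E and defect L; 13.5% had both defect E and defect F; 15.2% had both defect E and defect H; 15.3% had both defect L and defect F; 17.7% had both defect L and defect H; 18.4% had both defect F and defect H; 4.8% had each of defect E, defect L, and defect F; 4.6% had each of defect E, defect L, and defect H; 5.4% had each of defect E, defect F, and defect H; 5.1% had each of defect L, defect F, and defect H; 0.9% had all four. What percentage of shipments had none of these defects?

3.8%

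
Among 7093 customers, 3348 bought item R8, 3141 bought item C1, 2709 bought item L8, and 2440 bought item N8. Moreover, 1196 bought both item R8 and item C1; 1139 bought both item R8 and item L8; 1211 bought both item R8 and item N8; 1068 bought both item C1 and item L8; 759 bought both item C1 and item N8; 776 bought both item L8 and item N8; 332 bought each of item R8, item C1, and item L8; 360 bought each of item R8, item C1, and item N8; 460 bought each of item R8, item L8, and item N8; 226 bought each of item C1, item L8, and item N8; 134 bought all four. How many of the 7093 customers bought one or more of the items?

By inclusion–exclusion:
|union| = 3348 + 3141 + 2709 + 2440 − 1196 − 1139 − 1211 − 1068 − 759 − 776 + 332 + 360 + 460 + 226 − 134 = 6733

6733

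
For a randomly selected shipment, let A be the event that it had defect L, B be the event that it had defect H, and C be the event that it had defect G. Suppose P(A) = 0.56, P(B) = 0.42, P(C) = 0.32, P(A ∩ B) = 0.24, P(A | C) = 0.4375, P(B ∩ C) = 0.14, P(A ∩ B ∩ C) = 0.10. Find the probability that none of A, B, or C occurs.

0.12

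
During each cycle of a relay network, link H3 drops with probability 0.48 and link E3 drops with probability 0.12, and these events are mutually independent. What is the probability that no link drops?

0.4576

Since the events are independent, P(none) is the product of the individual non-occurrence probabilities.
P(none) = (1 − 0.48) × (1 − 0.12) = 0.52 × 0.88 = 0.4576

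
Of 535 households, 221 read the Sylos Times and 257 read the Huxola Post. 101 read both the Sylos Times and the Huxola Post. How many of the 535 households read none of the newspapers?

158

Inclusion–exclusion gives
|at least one| = 221 + 257 − 101 = 377
None: 535 − 377 = 158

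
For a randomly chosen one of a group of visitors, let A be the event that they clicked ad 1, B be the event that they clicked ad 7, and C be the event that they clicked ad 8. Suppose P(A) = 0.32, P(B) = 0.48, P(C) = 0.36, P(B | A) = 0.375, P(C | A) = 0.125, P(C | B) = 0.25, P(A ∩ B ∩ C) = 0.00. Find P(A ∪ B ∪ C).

0.88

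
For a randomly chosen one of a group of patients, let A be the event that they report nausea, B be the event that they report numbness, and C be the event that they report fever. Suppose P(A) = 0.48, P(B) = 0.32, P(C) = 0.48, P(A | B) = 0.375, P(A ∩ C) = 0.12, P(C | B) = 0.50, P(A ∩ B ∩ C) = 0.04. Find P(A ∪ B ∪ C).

P(A ∩ B) = P(B)·P(A|B) = 0.32 × 0.375 = 0.12
P(B ∩ C) = P(B)·P(C|B) = 0.32 × 0.50 = 0.16
Apply inclusion-exclusion:
P(A ∪ B ∪ C) = 0.48 + 0.32 + 0.48 − 0.12 − 0.12 − 0.16 + 0.04 = 0.92

0.92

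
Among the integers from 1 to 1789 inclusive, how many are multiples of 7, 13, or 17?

floor(1789/7) + floor(1789/13) + floor(1789/17) − floor(1789/91) − floor(1789/119) − floor(1789/221) + floor(1789/1547) = 255 + 137 + 105 − 19 − 15 − 8 + 1 = 456

456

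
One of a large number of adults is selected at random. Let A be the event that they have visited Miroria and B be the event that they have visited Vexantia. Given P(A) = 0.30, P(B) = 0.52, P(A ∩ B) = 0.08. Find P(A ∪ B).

0.74

Inclusion–exclusion gives
P(A ∪ B) = 0.30 + 0.52 − 0.08 = 0.74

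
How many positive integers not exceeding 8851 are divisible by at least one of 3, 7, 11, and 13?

4607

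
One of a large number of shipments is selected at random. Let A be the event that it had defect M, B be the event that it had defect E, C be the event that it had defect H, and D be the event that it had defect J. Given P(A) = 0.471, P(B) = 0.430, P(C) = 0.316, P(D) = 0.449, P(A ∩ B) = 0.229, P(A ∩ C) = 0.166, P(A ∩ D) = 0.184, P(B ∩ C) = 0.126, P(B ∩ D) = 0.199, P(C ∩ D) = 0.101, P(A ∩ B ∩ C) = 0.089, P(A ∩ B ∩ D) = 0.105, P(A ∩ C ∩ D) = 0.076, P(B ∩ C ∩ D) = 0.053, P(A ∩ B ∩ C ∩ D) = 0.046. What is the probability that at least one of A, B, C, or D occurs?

By inclusion-exclusion,
P(A ∪ B ∪ C ∪ D) = 0.471 + 0.430 + 0.316 + 0.449 − 0.229 − 0.166 − 0.184 − 0.126 − 0.199 − 0.101 + 0.089 + 0.105 + 0.076 + 0.053 − 0.046 = 0.938

0.938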